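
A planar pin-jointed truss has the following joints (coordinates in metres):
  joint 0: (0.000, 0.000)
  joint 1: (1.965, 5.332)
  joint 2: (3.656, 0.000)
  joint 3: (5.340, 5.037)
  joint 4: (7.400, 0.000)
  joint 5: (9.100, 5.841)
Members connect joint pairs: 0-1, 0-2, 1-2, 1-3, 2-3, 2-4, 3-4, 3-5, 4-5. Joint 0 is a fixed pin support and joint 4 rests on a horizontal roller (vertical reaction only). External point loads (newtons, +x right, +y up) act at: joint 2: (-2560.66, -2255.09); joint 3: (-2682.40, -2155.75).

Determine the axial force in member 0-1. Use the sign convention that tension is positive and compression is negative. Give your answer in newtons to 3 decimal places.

N=6 nodes, M=9 members, R=3 reactions → 2N=12, M+R=12
member 0 (0-1): L=5.6826, (cx,cy)=(0.3458,0.9383)
member 1 (0-2): L=3.6560, (cx,cy)=(1.0000,0.0000)
member 2 (1-2): L=5.5937, (cx,cy)=(0.3023,-0.9532)
member 3 (1-3): L=3.3879, (cx,cy)=(0.9962,-0.0871)
member 4 (2-3): L=5.3110, (cx,cy)=(0.3171,0.9484)
member 5 (2-4): L=3.7440, (cx,cy)=(1.0000,0.0000)
member 6 (3-4): L=5.4420, (cx,cy)=(0.3785,-0.9256)
member 7 (3-5): L=3.8450, (cx,cy)=(0.9779,0.2091)
member 8 (4-5): L=6.0834, (cx,cy)=(0.2795,0.9602)
solve A·x = −loads:
  F[0-1] = -3801.4217 N (compression)
  F[0-2] = -3928.5471 N (compression)
  F[1-2] = +3972.6555 N (tension)
  F[1-3] = -2525.0505 N (compression)
  F[2-3] = -1615.0267 N (compression)
  F[2-4] = +345.1442 N (tension)
  F[3-4] = -911.7777 N (compression)
  F[3-5] = +0.0000 N (tension)
  F[4-5] = -0.0000 N (compression)
  Rx@0 = +5243.0600 N
  Ry@0 = +3566.9123 N
  Ry@4 = +843.9277 N

-3801.422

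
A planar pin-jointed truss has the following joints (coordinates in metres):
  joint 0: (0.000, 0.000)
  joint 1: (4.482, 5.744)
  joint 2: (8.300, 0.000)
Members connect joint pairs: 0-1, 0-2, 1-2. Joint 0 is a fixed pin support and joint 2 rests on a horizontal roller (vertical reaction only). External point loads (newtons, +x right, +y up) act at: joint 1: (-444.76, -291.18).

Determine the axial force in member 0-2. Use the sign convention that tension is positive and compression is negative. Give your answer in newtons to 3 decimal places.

N=3 nodes, M=3 members, R=3 reactions → 2N=6, M+R=6
member 0 (0-1): L=7.2857, (cx,cy)=(0.6152,0.7884)
member 1 (0-2): L=8.3000, (cx,cy)=(1.0000,0.0000)
member 2 (1-2): L=6.8971, (cx,cy)=(0.5536,-0.8328)
solve A·x = −loads:
  F[0-1] = -560.3038 N (compression)
  F[0-2] = -100.0750 N (compression)
  F[1-2] = +180.7838 N (tension)
  Rx@0 = +444.7600 N
  Ry@0 = +441.7382 N
  Ry@2 = -150.5582 N

-100.075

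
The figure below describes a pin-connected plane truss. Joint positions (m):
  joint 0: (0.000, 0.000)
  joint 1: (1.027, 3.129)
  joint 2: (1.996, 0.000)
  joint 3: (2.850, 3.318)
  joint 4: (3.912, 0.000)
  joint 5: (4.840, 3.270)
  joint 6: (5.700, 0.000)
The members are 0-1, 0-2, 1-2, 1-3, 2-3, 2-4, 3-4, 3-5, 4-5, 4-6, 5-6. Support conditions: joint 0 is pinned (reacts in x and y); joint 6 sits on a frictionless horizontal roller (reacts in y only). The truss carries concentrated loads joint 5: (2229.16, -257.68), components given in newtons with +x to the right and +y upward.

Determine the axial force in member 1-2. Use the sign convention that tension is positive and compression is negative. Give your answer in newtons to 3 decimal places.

N=7 nodes, M=11 members, R=3 reactions → 2N=14, M+R=14
member 0 (0-1): L=3.2932, (cx,cy)=(0.3119,0.9501)
member 1 (0-2): L=1.9960, (cx,cy)=(1.0000,0.0000)
member 2 (1-2): L=3.2756, (cx,cy)=(0.2958,-0.9552)
member 3 (1-3): L=1.8328, (cx,cy)=(0.9947,0.1031)
member 4 (2-3): L=3.4261, (cx,cy)=(0.2493,0.9684)
member 5 (2-4): L=1.9160, (cx,cy)=(1.0000,0.0000)
member 6 (3-4): L=3.4838, (cx,cy)=(0.3048,-0.9524)
member 7 (3-5): L=1.9906, (cx,cy)=(0.9997,-0.0241)
member 8 (4-5): L=3.3991, (cx,cy)=(0.2730,0.9620)
member 9 (4-6): L=1.7880, (cx,cy)=(1.0000,0.0000)
member 10 (5-6): L=3.3812, (cx,cy)=(0.2543,-0.9671)
solve A·x = −loads:
  F[0-1] = +1305.0371 N (tension)
  F[0-2] = +1822.1818 N (tension)
  F[1-2] = -1214.8771 N (compression)
  F[1-3] = +770.4744 N (tension)
  F[2-3] = +1198.3258 N (tension)
  F[2-4] = +1164.0985 N (tension)
  F[3-4] = -1339.2351 N (compression)
  F[3-5] = +1473.7401 N (tension)
  F[4-5] = +1325.8613 N (tension)
  F[4-6] = +393.8737 N (tension)
  F[5-6] = -1548.5637 N (compression)
  Rx@0 = -2229.1600 N
  Ry@0 = -1239.9559 N
  Ry@6 = +1497.6359 N

-1214.877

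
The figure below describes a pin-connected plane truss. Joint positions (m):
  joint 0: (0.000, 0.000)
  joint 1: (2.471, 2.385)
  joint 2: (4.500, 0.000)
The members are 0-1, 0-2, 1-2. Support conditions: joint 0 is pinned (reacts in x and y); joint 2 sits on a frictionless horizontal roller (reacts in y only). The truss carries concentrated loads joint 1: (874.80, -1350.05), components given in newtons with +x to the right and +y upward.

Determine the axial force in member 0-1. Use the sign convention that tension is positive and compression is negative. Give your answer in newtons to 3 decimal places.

-208.904

N=3 nodes, M=3 members, R=3 reactions → 2N=6, M+R=6
member 0 (0-1): L=3.4342, (cx,cy)=(0.7195,0.6945)
member 1 (0-2): L=4.5000, (cx,cy)=(1.0000,0.0000)
member 2 (1-2): L=3.1313, (cx,cy)=(0.6480,-0.7617)
solve A·x = −loads:
  F[0-1] = -208.9039 N (compression)
  F[0-2] = +1025.1099 N (tension)
  F[1-2] = -1582.0261 N (compression)
  Rx@0 = -874.8000 N
  Ry@0 = +145.0785 N
  Ry@2 = +1204.9715 N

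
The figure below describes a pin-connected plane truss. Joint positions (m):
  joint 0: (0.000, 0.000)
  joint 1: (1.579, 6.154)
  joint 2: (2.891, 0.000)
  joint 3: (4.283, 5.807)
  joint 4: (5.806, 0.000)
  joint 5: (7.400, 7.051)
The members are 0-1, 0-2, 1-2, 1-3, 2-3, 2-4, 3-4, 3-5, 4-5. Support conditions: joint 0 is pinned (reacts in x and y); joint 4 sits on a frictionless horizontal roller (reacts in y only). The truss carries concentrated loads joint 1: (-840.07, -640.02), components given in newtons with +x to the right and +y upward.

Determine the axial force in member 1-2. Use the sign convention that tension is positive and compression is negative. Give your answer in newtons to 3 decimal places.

N=6 nodes, M=9 members, R=3 reactions → 2N=12, M+R=12
member 0 (0-1): L=6.3533, (cx,cy)=(0.2485,0.9686)
member 1 (0-2): L=2.8910, (cx,cy)=(1.0000,0.0000)
member 2 (1-2): L=6.2923, (cx,cy)=(0.2085,-0.9780)
member 3 (1-3): L=2.7262, (cx,cy)=(0.9919,-0.1273)
member 4 (2-3): L=5.9715, (cx,cy)=(0.2331,0.9725)
member 5 (2-4): L=2.9150, (cx,cy)=(1.0000,0.0000)
member 6 (3-4): L=6.0034, (cx,cy)=(0.2537,-0.9673)
member 7 (3-5): L=3.3561, (cx,cy)=(0.9288,0.3707)
member 8 (4-5): L=7.2289, (cx,cy)=(0.2205,0.9754)
solve A·x = −loads:
  F[0-1] = -1400.3186 N (compression)
  F[0-2] = -492.0480 N (compression)
  F[1-2] = +686.6856 N (tension)
  F[1-3] = +351.7289 N (tension)
  F[2-3] = -690.6183 N (compression)
  F[2-4] = -187.8801 N (compression)
  F[3-4] = +740.5902 N (tension)
  F[3-5] = +0.0000 N (tension)
  F[4-5] = +0.0000 N (tension)
  Rx@0 = +840.0700 N
  Ry@0 = +1356.3822 N
  Ry@4 = -716.3622 N

686.686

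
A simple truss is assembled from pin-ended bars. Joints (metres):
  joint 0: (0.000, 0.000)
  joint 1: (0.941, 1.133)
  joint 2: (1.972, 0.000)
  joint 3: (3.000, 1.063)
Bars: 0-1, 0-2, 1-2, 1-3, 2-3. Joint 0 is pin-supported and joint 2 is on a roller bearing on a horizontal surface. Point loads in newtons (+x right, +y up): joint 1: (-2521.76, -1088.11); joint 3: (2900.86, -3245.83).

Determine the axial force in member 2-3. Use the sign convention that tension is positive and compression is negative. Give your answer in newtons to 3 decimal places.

N=4 nodes, M=5 members, R=3 reactions → 2N=8, M+R=8
member 0 (0-1): L=1.4728, (cx,cy)=(0.6389,0.7693)
member 1 (0-2): L=1.9720, (cx,cy)=(1.0000,0.0000)
member 2 (1-2): L=1.5319, (cx,cy)=(0.6730,-0.7396)
member 3 (1-3): L=2.0602, (cx,cy)=(0.9994,-0.0340)
member 4 (2-3): L=1.4788, (cx,cy)=(0.6952,0.7188)
solve A·x = −loads:
  F[0-1] = +1609.2992 N (tension)
  F[0-2] = -649.1048 N (compression)
  F[1-2] = -3413.8137 N (compression)
  F[1-3] = +5850.9427 N (tension)
  F[2-3] = -4238.8038 N (compression)
  Rx@0 = -379.1000 N
  Ry@0 = -1237.9979 N
  Ry@2 = +5571.9379 N

-4238.804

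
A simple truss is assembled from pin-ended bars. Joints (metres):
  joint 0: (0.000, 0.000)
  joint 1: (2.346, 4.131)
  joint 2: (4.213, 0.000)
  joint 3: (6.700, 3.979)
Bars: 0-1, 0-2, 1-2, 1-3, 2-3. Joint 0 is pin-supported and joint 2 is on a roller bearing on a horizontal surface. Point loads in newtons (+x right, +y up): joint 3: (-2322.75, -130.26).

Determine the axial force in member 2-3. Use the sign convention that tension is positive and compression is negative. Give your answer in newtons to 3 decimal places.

N=4 nodes, M=5 members, R=3 reactions → 2N=8, M+R=8
member 0 (0-1): L=4.7507, (cx,cy)=(0.4938,0.8696)
member 1 (0-2): L=4.2130, (cx,cy)=(1.0000,0.0000)
member 2 (1-2): L=4.5333, (cx,cy)=(0.4118,-0.9113)
member 3 (1-3): L=4.3567, (cx,cy)=(0.9994,-0.0349)
member 4 (2-3): L=4.6923, (cx,cy)=(0.5300,0.8480)
solve A·x = −loads:
  F[0-1] = -2434.3820 N (compression)
  F[0-2] = -1120.5914 N (compression)
  F[1-2] = +2407.0294 N (tension)
  F[1-3] = -2194.8078 N (compression)
  F[2-3] = -243.9132 N (compression)
  Rx@0 = +2322.7500 N
  Ry@0 = +2116.8444 N
  Ry@2 = -1986.5844 N

-243.913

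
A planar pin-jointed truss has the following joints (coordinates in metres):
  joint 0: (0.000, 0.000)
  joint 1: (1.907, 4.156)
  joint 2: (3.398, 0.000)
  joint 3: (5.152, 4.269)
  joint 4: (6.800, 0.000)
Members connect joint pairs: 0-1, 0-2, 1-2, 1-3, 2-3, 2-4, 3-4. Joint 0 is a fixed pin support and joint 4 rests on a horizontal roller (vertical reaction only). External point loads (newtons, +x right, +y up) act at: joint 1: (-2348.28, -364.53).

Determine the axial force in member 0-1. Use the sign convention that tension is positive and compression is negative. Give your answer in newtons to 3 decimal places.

-1867.688

N=5 nodes, M=7 members, R=3 reactions → 2N=10, M+R=10
member 0 (0-1): L=4.5726, (cx,cy)=(0.4170,0.9089)
member 1 (0-2): L=3.3980, (cx,cy)=(1.0000,0.0000)
member 2 (1-2): L=4.4154, (cx,cy)=(0.3377,-0.9413)
member 3 (1-3): L=3.2470, (cx,cy)=(0.9994,0.0348)
member 4 (2-3): L=4.6153, (cx,cy)=(0.3800,0.9250)
member 5 (2-4): L=3.4020, (cx,cy)=(1.0000,0.0000)
member 6 (3-4): L=4.5761, (cx,cy)=(0.3601,-0.9329)
solve A·x = −loads:
  F[0-1] = -1867.6882 N (compression)
  F[0-2] = -1569.3677 N (compression)
  F[1-2] = +1456.0412 N (tension)
  F[1-3] = +1078.3381 N (tension)
  F[2-3] = -1481.6837 N (compression)
  F[2-4] = -514.5838 N (compression)
  F[3-4] = +1428.8609 N (tension)
  Rx@0 = +2348.2800 N
  Ry@0 = +1697.5143 N
  Ry@4 = -1332.9843 N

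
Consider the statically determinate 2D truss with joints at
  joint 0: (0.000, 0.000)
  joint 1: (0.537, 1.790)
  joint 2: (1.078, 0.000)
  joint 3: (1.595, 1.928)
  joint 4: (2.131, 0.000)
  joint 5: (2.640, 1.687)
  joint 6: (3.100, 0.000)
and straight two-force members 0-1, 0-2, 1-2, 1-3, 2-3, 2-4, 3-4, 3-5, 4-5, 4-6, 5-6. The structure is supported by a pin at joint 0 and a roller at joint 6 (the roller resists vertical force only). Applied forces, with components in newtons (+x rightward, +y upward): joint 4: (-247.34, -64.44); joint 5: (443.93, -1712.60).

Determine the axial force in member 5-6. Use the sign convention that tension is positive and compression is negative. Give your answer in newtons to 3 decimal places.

-1808.038

N=7 nodes, M=11 members, R=3 reactions → 2N=14, M+R=14
member 0 (0-1): L=1.8688, (cx,cy)=(0.2873,0.9578)
member 1 (0-2): L=1.0780, (cx,cy)=(1.0000,0.0000)
member 2 (1-2): L=1.8700, (cx,cy)=(0.2893,-0.9572)
member 3 (1-3): L=1.0670, (cx,cy)=(0.9916,0.1293)
member 4 (2-3): L=1.9961, (cx,cy)=(0.2590,0.9659)
member 5 (2-4): L=1.0530, (cx,cy)=(1.0000,0.0000)
member 6 (3-4): L=2.0011, (cx,cy)=(0.2679,-0.9635)
member 7 (3-5): L=1.0724, (cx,cy)=(0.9744,-0.2247)
member 8 (4-5): L=1.7621, (cx,cy)=(0.2889,0.9574)
member 9 (4-6): L=0.9690, (cx,cy)=(1.0000,0.0000)
member 10 (5-6): L=1.7486, (cx,cy)=(0.2631,-0.9648)
solve A·x = −loads:
  F[0-1] = -34.1258 N (compression)
  F[0-2] = +206.3960 N (tension)
  F[1-2] = +31.5663 N (tension)
  F[1-3] = -19.0988 N (compression)
  F[2-3] = -31.2839 N (compression)
  F[2-4] = +223.6310 N (tension)
  F[3-4] = +43.1666 N (tension)
  F[3-5] = -39.6165 N (compression)
  F[4-5] = +23.8681 N (tension)
  F[4-6] = +475.6387 N (tension)
  F[5-6] = -1808.0379 N (compression)
  Rx@0 = -196.5900 N
  Ry@0 = +32.6866 N
  Ry@6 = +1744.3534 N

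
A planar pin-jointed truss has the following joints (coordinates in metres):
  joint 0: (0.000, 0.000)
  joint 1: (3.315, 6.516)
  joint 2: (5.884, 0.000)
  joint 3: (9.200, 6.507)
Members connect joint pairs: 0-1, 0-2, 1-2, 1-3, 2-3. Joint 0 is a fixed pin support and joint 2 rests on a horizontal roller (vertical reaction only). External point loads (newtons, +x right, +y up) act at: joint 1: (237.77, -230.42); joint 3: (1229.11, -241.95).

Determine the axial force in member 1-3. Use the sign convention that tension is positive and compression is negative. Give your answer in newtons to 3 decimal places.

1351.357

N=4 nodes, M=5 members, R=3 reactions → 2N=8, M+R=8
member 0 (0-1): L=7.3108, (cx,cy)=(0.4534,0.8913)
member 1 (0-2): L=5.8840, (cx,cy)=(1.0000,0.0000)
member 2 (1-2): L=7.0041, (cx,cy)=(0.3668,-0.9303)
member 3 (1-3): L=5.8850, (cx,cy)=(1.0000,-0.0015)
member 4 (2-3): L=7.3032, (cx,cy)=(0.4540,0.8910)
solve A·x = −loads:
  F[0-1] = +1860.5776 N (tension)
  F[0-2] = +623.2195 N (tension)
  F[1-2] = -2032.4428 N (compression)
  F[1-3] = +1351.3573 N (tension)
  F[2-3] = -269.2361 N (compression)
  Rx@0 = -1466.8800 N
  Ry@0 = -1658.3082 N
  Ry@2 = +2130.6782 N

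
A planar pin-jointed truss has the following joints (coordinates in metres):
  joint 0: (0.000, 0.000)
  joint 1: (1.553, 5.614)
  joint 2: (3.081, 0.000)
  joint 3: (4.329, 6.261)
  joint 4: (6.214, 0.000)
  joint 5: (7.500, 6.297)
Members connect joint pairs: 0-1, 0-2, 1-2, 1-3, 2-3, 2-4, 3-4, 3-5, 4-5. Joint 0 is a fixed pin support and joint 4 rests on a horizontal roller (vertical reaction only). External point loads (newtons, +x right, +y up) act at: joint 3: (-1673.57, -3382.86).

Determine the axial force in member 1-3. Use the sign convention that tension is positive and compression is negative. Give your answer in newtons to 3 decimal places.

-1437.307

N=6 nodes, M=9 members, R=3 reactions → 2N=12, M+R=12
member 0 (0-1): L=5.8248, (cx,cy)=(0.2666,0.9638)
member 1 (0-2): L=3.0810, (cx,cy)=(1.0000,0.0000)
member 2 (1-2): L=5.8182, (cx,cy)=(0.2626,-0.9649)
member 3 (1-3): L=2.8504, (cx,cy)=(0.9739,0.2270)
member 4 (2-3): L=6.3842, (cx,cy)=(0.1955,0.9807)
member 5 (2-4): L=3.1330, (cx,cy)=(1.0000,0.0000)
member 6 (3-4): L=6.5386, (cx,cy)=(0.2883,-0.9575)
member 7 (3-5): L=3.1712, (cx,cy)=(0.9999,0.0114)
member 8 (4-5): L=6.4270, (cx,cy)=(0.2001,0.9798)
solve A·x = −loads:
  F[0-1] = -2814.2789 N (compression)
  F[0-2] = -923.2365 N (compression)
  F[1-2] = +2472.9661 N (tension)
  F[1-3] = -1437.3074 N (compression)
  F[2-3] = -2433.1033 N (compression)
  F[2-4] = +201.8526 N (tension)
  F[3-4] = -700.1773 N (compression)
  F[3-5] = +0.0000 N (tension)
  F[4-5] = +0.0000 N (tension)
  Rx@0 = +1673.5700 N
  Ry@0 = +2712.4095 N
  Ry@4 = +670.4505 N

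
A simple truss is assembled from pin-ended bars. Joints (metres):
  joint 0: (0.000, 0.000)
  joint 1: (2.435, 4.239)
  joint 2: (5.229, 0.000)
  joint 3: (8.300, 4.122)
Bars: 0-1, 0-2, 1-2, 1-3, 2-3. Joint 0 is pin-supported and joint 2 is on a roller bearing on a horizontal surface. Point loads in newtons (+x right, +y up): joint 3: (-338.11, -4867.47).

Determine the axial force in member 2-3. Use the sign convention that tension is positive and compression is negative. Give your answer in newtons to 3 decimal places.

N=4 nodes, M=5 members, R=3 reactions → 2N=8, M+R=8
member 0 (0-1): L=4.8886, (cx,cy)=(0.4981,0.8671)
member 1 (0-2): L=5.2290, (cx,cy)=(1.0000,0.0000)
member 2 (1-2): L=5.0770, (cx,cy)=(0.5503,-0.8349)
member 3 (1-3): L=5.8662, (cx,cy)=(0.9998,-0.0199)
member 4 (2-3): L=5.1402, (cx,cy)=(0.5974,0.8019)
solve A·x = −loads:
  F[0-1] = +2989.3675 N (tension)
  F[0-2] = -1827.1088 N (compression)
  F[1-2] = -3181.9696 N (compression)
  F[1-3] = +3240.7735 N (tension)
  F[2-3] = -5989.2403 N (compression)
  Rx@0 = +338.1100 N
  Ry@0 = -2592.1421 N
  Ry@2 = +7459.6121 N

-5989.240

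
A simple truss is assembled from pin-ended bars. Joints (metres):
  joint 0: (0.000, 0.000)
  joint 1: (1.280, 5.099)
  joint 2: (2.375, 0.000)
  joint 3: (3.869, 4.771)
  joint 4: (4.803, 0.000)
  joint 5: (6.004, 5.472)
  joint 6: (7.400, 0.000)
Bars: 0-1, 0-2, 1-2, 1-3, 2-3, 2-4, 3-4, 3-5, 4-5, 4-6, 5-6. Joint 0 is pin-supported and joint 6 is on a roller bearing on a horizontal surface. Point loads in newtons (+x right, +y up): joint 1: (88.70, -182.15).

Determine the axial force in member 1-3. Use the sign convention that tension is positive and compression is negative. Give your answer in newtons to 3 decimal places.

-94.585

N=7 nodes, M=11 members, R=3 reactions → 2N=14, M+R=14
member 0 (0-1): L=5.2572, (cx,cy)=(0.2435,0.9699)
member 1 (0-2): L=2.3750, (cx,cy)=(1.0000,0.0000)
member 2 (1-2): L=5.2152, (cx,cy)=(0.2100,-0.9777)
member 3 (1-3): L=2.6097, (cx,cy)=(0.9921,-0.1257)
member 4 (2-3): L=4.9994, (cx,cy)=(0.2988,0.9543)
member 5 (2-4): L=2.4280, (cx,cy)=(1.0000,0.0000)
member 6 (3-4): L=4.8616, (cx,cy)=(0.1921,-0.9814)
member 7 (3-5): L=2.2471, (cx,cy)=(0.9501,0.3120)
member 8 (4-5): L=5.6022, (cx,cy)=(0.2144,0.9768)
member 9 (4-6): L=2.5970, (cx,cy)=(1.0000,0.0000)
member 10 (5-6): L=5.6473, (cx,cy)=(0.2472,-0.9690)
solve A·x = −loads:
  F[0-1] = -92.3015 N (compression)
  F[0-2] = +111.1731 N (tension)
  F[1-2] = -82.5789 N (compression)
  F[1-3] = -94.5848 N (compression)
  F[2-3] = +84.6042 N (tension)
  F[2-4] = +68.5523 N (tension)
  F[3-4] = -110.2343 N (compression)
  F[3-5] = -49.8624 N (compression)
  F[4-5] = +110.7558 N (tension)
  F[4-6] = +23.6305 N (tension)
  F[5-6] = -95.5929 N (compression)
  Rx@0 = -88.7000 N
  Ry@0 = +89.5239 N
  Ry@6 = +92.6261 N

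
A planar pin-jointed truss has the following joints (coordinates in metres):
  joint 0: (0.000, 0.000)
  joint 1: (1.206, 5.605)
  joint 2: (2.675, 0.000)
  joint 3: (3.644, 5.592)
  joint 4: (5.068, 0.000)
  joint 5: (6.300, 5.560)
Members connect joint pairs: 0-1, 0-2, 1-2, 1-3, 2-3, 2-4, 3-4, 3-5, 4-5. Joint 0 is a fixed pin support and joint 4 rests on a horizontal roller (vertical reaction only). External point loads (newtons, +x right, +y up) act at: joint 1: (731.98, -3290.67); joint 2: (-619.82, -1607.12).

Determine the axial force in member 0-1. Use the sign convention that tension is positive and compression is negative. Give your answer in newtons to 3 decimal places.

N=6 nodes, M=9 members, R=3 reactions → 2N=12, M+R=12
member 0 (0-1): L=5.7333, (cx,cy)=(0.2104,0.9776)
member 1 (0-2): L=2.6750, (cx,cy)=(1.0000,0.0000)
member 2 (1-2): L=5.7943, (cx,cy)=(0.2535,-0.9673)
member 3 (1-3): L=2.4380, (cx,cy)=(1.0000,-0.0053)
member 4 (2-3): L=5.6753, (cx,cy)=(0.1707,0.9853)
member 5 (2-4): L=2.3930, (cx,cy)=(1.0000,0.0000)
member 6 (3-4): L=5.7705, (cx,cy)=(0.2468,-0.9691)
member 7 (3-5): L=2.6562, (cx,cy)=(0.9999,-0.0120)
member 8 (4-5): L=5.6949, (cx,cy)=(0.2163,0.9763)
solve A·x = −loads:
  F[0-1] = -2513.1468 N (compression)
  F[0-2] = +640.8027 N (tension)
  F[1-2] = -856.1597 N (compression)
  F[1-3] = -1043.5799 N (compression)
  F[2-3] = +2471.6002 N (tension)
  F[2-4] = +621.5670 N (tension)
  F[3-4] = -2518.7704 N (compression)
  F[3-5] = +0.0000 N (tension)
  F[4-5] = -0.0000 N (compression)
  Rx@0 = -112.1600 N
  Ry@0 = +2456.9175 N
  Ry@4 = +2440.8725 N

-2513.147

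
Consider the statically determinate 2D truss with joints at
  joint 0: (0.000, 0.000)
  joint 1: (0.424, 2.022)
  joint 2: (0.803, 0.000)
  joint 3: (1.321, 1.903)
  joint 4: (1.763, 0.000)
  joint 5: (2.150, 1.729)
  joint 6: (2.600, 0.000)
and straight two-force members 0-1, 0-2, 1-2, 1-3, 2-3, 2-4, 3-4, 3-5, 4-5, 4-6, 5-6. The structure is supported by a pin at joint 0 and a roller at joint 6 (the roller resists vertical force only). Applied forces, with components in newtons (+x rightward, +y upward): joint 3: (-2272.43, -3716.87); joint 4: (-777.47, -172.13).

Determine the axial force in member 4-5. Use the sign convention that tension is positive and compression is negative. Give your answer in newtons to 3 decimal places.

316.385

N=7 nodes, M=11 members, R=3 reactions → 2N=14, M+R=14
member 0 (0-1): L=2.0660, (cx,cy)=(0.2052,0.9787)
member 1 (0-2): L=0.8030, (cx,cy)=(1.0000,0.0000)
member 2 (1-2): L=2.0572, (cx,cy)=(0.1842,-0.9829)
member 3 (1-3): L=0.9049, (cx,cy)=(0.9913,-0.1315)
member 4 (2-3): L=1.9722, (cx,cy)=(0.2626,0.9649)
member 5 (2-4): L=0.9600, (cx,cy)=(1.0000,0.0000)
member 6 (3-4): L=1.9537, (cx,cy)=(0.2262,-0.9741)
member 7 (3-5): L=0.8471, (cx,cy)=(0.9787,-0.2054)
member 8 (4-5): L=1.7718, (cx,cy)=(0.2184,0.9759)
member 9 (4-6): L=0.8370, (cx,cy)=(1.0000,0.0000)
member 10 (5-6): L=1.7866, (cx,cy)=(0.2519,-0.9678)
solve A·x = −loads:
  F[0-1] = -3624.2165 N (compression)
  F[0-2] = -2306.1028 N (compression)
  F[1-2] = +3803.8238 N (tension)
  F[1-3] = -1457.2318 N (compression)
  F[2-3] = -3874.7475 N (compression)
  F[2-4] = -587.6402 N (compression)
  F[3-4] = -140.2523 N (compression)
  F[3-5] = -161.5437 N (compression)
  F[4-5] = +316.3852 N (tension)
  F[4-6] = +88.9926 N (tension)
  F[5-6] = -353.3204 N (compression)
  Rx@0 = +3049.9000 N
  Ry@0 = +3547.0707 N
  Ry@6 = +341.9293 N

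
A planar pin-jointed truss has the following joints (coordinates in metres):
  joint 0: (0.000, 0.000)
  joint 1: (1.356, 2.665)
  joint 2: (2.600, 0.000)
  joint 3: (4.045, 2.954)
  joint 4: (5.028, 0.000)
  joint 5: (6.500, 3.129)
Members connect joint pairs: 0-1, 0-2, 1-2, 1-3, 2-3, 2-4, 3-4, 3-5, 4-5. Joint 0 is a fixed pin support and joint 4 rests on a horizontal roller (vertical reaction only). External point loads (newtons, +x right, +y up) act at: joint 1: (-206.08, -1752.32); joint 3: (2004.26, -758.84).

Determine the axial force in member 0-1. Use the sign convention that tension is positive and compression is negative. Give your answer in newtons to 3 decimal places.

N=6 nodes, M=9 members, R=3 reactions → 2N=12, M+R=12
member 0 (0-1): L=2.9901, (cx,cy)=(0.4535,0.8913)
member 1 (0-2): L=2.6000, (cx,cy)=(1.0000,0.0000)
member 2 (1-2): L=2.9410, (cx,cy)=(0.4230,-0.9061)
member 3 (1-3): L=2.7045, (cx,cy)=(0.9943,0.1069)
member 4 (2-3): L=3.2885, (cx,cy)=(0.4394,0.8983)
member 5 (2-4): L=2.4280, (cx,cy)=(1.0000,0.0000)
member 6 (3-4): L=3.1133, (cx,cy)=(0.3157,-0.9488)
member 7 (3-5): L=2.4612, (cx,cy)=(0.9975,0.0711)
member 8 (4-5): L=3.4580, (cx,cy)=(0.4257,0.9049)
solve A·x = −loads:
  F[0-1] = -403.6983 N (compression)
  F[0-2] = +1981.2531 N (tension)
  F[1-2] = -1460.7479 N (compression)
  F[1-3] = +644.5626 N (tension)
  F[2-3] = +1473.5197 N (tension)
  F[2-4] = +715.9060 N (tension)
  F[3-4] = -2267.3483 N (compression)
  F[3-5] = +0.0000 N (tension)
  F[4-5] = +0.0000 N (tension)
  Rx@0 = -1798.1800 N
  Ry@0 = +359.8007 N
  Ry@4 = +2151.3593 N

-403.698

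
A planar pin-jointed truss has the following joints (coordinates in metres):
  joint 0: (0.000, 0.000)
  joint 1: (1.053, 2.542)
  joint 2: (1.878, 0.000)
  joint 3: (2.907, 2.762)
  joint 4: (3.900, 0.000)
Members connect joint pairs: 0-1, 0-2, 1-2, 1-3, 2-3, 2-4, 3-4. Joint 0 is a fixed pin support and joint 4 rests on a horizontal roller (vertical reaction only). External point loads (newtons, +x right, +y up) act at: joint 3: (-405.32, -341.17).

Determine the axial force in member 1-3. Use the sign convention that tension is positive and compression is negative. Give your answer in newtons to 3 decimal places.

-267.867

N=5 nodes, M=7 members, R=3 reactions → 2N=10, M+R=10
member 0 (0-1): L=2.7515, (cx,cy)=(0.3827,0.9239)
member 1 (0-2): L=1.8780, (cx,cy)=(1.0000,0.0000)
member 2 (1-2): L=2.6725, (cx,cy)=(0.3087,-0.9512)
member 3 (1-3): L=1.8670, (cx,cy)=(0.9930,0.1178)
member 4 (2-3): L=2.9475, (cx,cy)=(0.3491,0.9371)
member 5 (2-4): L=2.0220, (cx,cy)=(1.0000,0.0000)
member 6 (3-4): L=2.9351, (cx,cy)=(0.3383,-0.9410)
solve A·x = −loads:
  F[0-1] = -404.7286 N (compression)
  F[0-2] = -250.4284 N (compression)
  F[1-2] = +359.9314 N (tension)
  F[1-3] = -267.8675 N (compression)
  F[2-3] = -365.3397 N (compression)
  F[2-4] = -11.7732 N (compression)
  F[3-4] = +34.7989 N (tension)
  Rx@0 = +405.3200 N
  Ry@0 = +373.9168 N
  Ry@4 = -32.7468 N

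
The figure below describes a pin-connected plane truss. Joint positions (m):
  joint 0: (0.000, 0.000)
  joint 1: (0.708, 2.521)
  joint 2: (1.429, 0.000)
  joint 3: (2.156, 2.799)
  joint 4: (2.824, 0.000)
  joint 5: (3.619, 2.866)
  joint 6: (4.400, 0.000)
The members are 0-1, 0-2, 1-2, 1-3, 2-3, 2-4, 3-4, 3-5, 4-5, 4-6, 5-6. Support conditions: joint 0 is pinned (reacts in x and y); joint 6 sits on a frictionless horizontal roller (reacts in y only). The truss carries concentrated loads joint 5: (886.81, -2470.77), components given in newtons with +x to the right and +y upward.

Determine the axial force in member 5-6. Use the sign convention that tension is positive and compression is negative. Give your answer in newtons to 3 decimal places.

-2705.011

N=7 nodes, M=11 members, R=3 reactions → 2N=14, M+R=14
member 0 (0-1): L=2.6185, (cx,cy)=(0.2704,0.9628)
member 1 (0-2): L=1.4290, (cx,cy)=(1.0000,0.0000)
member 2 (1-2): L=2.6221, (cx,cy)=(0.2750,-0.9615)
member 3 (1-3): L=1.4744, (cx,cy)=(0.9821,0.1885)
member 4 (2-3): L=2.8919, (cx,cy)=(0.2514,0.9679)
member 5 (2-4): L=1.3950, (cx,cy)=(1.0000,0.0000)
member 6 (3-4): L=2.8776, (cx,cy)=(0.2321,-0.9727)
member 7 (3-5): L=1.4645, (cx,cy)=(0.9990,0.0457)
member 8 (4-5): L=2.9742, (cx,cy)=(0.2673,0.9636)
member 9 (4-6): L=1.5760, (cx,cy)=(1.0000,0.0000)
member 10 (5-6): L=2.9705, (cx,cy)=(0.2629,-0.9648)
solve A·x = −loads:
  F[0-1] = +144.4545 N (tension)
  F[0-2] = +847.7523 N (tension)
  F[1-2] = -129.7277 N (compression)
  F[1-3] = +76.0941 N (tension)
  F[2-3] = +128.8655 N (tension)
  F[2-4] = +779.6847 N (tension)
  F[3-4] = -136.4449 N (compression)
  F[3-5] = +138.9447 N (tension)
  F[4-5] = +137.7290 N (tension)
  F[4-6] = +711.1962 N (tension)
  F[5-6] = -2705.0113 N (compression)
  Rx@0 = -886.8100 N
  Ry@0 = -139.0741 N
  Ry@6 = +2609.8441 N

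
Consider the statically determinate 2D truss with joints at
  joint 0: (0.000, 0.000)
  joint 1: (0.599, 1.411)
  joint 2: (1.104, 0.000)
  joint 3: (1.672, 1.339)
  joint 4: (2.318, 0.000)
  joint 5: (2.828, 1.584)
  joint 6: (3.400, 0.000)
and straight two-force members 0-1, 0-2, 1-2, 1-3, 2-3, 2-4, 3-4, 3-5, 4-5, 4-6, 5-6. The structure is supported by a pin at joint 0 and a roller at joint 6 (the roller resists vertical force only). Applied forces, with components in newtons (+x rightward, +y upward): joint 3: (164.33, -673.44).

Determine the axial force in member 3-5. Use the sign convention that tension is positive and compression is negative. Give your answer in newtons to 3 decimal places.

N=7 nodes, M=11 members, R=3 reactions → 2N=14, M+R=14
member 0 (0-1): L=1.5329, (cx,cy)=(0.3908,0.9205)
member 1 (0-2): L=1.1040, (cx,cy)=(1.0000,0.0000)
member 2 (1-2): L=1.4986, (cx,cy)=(0.3370,-0.9415)
member 3 (1-3): L=1.0754, (cx,cy)=(0.9978,-0.0670)
member 4 (2-3): L=1.4545, (cx,cy)=(0.3905,0.9206)
member 5 (2-4): L=1.2140, (cx,cy)=(1.0000,0.0000)
member 6 (3-4): L=1.4867, (cx,cy)=(0.4345,-0.9007)
member 7 (3-5): L=1.1817, (cx,cy)=(0.9783,0.2073)
member 8 (4-5): L=1.6641, (cx,cy)=(0.3065,0.9519)
member 9 (4-6): L=1.0820, (cx,cy)=(1.0000,0.0000)
member 10 (5-6): L=1.6841, (cx,cy)=(0.3396,-0.9406)
solve A·x = −loads:
  F[0-1] = -301.5233 N (compression)
  F[0-2] = +282.1555 N (tension)
  F[1-2] = +310.6475 N (tension)
  F[1-3] = -223.0049 N (compression)
  F[2-3] = -317.7063 N (compression)
  F[2-4] = +510.9035 N (tension)
  F[3-4] = -507.8514 N (compression)
  F[3-5] = -296.6768 N (compression)
  F[4-5] = +480.5254 N (tension)
  F[4-6] = +142.9607 N (tension)
  F[5-6] = -420.9127 N (compression)
  Rx@0 = -164.3300 N
  Ry@0 = +277.5490 N
  Ry@6 = +395.8910 N

-296.677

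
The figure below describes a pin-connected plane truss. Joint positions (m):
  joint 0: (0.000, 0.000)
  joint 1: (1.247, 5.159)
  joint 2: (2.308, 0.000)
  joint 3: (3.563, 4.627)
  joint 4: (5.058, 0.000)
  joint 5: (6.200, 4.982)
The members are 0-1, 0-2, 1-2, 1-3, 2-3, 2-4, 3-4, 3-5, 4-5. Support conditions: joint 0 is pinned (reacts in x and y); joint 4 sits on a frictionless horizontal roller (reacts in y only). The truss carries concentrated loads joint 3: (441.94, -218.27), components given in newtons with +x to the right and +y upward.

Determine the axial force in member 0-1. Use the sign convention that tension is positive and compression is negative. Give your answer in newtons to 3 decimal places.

349.552

N=6 nodes, M=9 members, R=3 reactions → 2N=12, M+R=12
member 0 (0-1): L=5.3076, (cx,cy)=(0.2349,0.9720)
member 1 (0-2): L=2.3080, (cx,cy)=(1.0000,0.0000)
member 2 (1-2): L=5.2670, (cx,cy)=(0.2014,-0.9795)
member 3 (1-3): L=2.3763, (cx,cy)=(0.9746,-0.2239)
member 4 (2-3): L=4.7942, (cx,cy)=(0.2618,0.9651)
member 5 (2-4): L=2.7500, (cx,cy)=(1.0000,0.0000)
member 6 (3-4): L=4.8625, (cx,cy)=(0.3075,-0.9516)
member 7 (3-5): L=2.6608, (cx,cy)=(0.9911,0.1334)
member 8 (4-5): L=5.1112, (cx,cy)=(0.2234,0.9747)
solve A·x = −loads:
  F[0-1] = +349.5519 N (tension)
  F[0-2] = +359.8137 N (tension)
  F[1-2] = -384.2925 N (compression)
  F[1-3] = +163.6947 N (tension)
  F[2-3] = +390.0149 N (tension)
  F[2-4] = +180.3038 N (tension)
  F[3-4] = -586.4427 N (compression)
  F[3-5] = +0.0000 N (tension)
  F[4-5] = -0.0000 N (compression)
  Rx@0 = -441.9400 N
  Ry@0 = -339.7672 N
  Ry@4 = +558.0372 N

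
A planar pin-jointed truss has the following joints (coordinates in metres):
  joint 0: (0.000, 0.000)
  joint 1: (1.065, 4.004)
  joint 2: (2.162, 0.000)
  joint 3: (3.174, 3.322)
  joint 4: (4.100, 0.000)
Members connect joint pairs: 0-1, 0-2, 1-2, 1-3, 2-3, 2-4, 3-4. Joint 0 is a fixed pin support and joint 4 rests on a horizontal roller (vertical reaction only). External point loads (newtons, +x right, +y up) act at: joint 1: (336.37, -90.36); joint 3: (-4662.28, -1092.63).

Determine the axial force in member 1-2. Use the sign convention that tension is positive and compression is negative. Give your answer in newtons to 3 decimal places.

4669.817

N=5 nodes, M=7 members, R=3 reactions → 2N=10, M+R=10
member 0 (0-1): L=4.1432, (cx,cy)=(0.2570,0.9664)
member 1 (0-2): L=2.1620, (cx,cy)=(1.0000,0.0000)
member 2 (1-2): L=4.1516, (cx,cy)=(0.2642,-0.9645)
member 3 (1-3): L=2.2165, (cx,cy)=(0.9515,-0.3077)
member 4 (2-3): L=3.4727, (cx,cy)=(0.2914,0.9566)
member 5 (2-4): L=1.9380, (cx,cy)=(1.0000,0.0000)
member 6 (3-4): L=3.4486, (cx,cy)=(0.2685,-0.9633)
solve A·x = −loads:
  F[0-1] = -3893.5811 N (compression)
  F[0-2] = -3325.0779 N (compression)
  F[1-2] = +4669.8171 N (tension)
  F[1-3] = -2702.2393 N (compression)
  F[2-3] = -4708.1888 N (compression)
  F[2-4] = -719.1031 N (compression)
  F[3-4] = +2678.1123 N (tension)
  Rx@0 = +4325.9100 N
  Ry@0 = +3762.7528 N
  Ry@4 = -2579.7628 N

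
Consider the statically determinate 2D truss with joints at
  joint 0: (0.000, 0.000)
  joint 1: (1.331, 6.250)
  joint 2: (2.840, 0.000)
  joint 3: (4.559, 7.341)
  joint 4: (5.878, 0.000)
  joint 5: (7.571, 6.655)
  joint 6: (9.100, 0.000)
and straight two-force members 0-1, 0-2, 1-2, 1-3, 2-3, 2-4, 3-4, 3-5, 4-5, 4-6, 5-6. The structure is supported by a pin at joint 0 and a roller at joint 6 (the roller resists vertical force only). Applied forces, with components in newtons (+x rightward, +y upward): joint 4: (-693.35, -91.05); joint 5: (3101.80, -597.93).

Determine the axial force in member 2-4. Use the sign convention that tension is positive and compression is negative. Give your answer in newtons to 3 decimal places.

1082.110

N=7 nodes, M=11 members, R=3 reactions → 2N=14, M+R=14
member 0 (0-1): L=6.3902, (cx,cy)=(0.2083,0.9781)
member 1 (0-2): L=2.8400, (cx,cy)=(1.0000,0.0000)
member 2 (1-2): L=6.4296, (cx,cy)=(0.2347,-0.9721)
member 3 (1-3): L=3.4074, (cx,cy)=(0.9474,0.3202)
member 4 (2-3): L=7.5396, (cx,cy)=(0.2280,0.9737)
member 5 (2-4): L=3.0380, (cx,cy)=(1.0000,0.0000)
member 6 (3-4): L=7.4586, (cx,cy)=(0.1768,-0.9842)
member 7 (3-5): L=3.0891, (cx,cy)=(0.9750,-0.2221)
member 8 (4-5): L=6.8670, (cx,cy)=(0.2465,0.9691)
member 9 (4-6): L=3.2220, (cx,cy)=(1.0000,0.0000)
member 10 (5-6): L=6.8284, (cx,cy)=(0.2239,-0.9746)
solve A·x = −loads:
  F[0-1] = +2183.5933 N (tension)
  F[0-2] = +1953.6311 N (tension)
  F[1-2] = -1885.1033 N (compression)
  F[1-3] = +947.1067 N (tension)
  F[2-3] = +1882.0188 N (tension)
  F[2-4] = +1082.1100 N (tension)
  F[3-4] = -2582.5016 N (compression)
  F[3-5] = +1828.7005 N (tension)
  F[4-5] = +2716.7079 N (tension)
  F[4-6] = +648.9763 N (tension)
  F[5-6] = -2898.2743 N (compression)
  Rx@0 = -2408.4500 N
  Ry@0 = -2135.7012 N
  Ry@6 = +2824.6812 N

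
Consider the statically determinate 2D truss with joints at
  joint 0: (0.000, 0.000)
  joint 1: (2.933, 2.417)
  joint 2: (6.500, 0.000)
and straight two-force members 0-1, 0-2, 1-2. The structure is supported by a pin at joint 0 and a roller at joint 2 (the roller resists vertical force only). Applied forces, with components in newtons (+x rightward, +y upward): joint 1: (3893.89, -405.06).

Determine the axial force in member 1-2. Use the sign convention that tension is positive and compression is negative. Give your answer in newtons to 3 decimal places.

-2907.035

N=3 nodes, M=3 members, R=3 reactions → 2N=6, M+R=6
member 0 (0-1): L=3.8006, (cx,cy)=(0.7717,0.6360)
member 1 (0-2): L=6.5000, (cx,cy)=(1.0000,0.0000)
member 2 (1-2): L=4.3088, (cx,cy)=(0.8278,-0.5610)
solve A·x = −loads:
  F[0-1] = +1927.2451 N (tension)
  F[0-2] = +2406.5865 N (tension)
  F[1-2] = -2907.0350 N (compression)
  Rx@0 = -3893.8900 N
  Ry@0 = -1225.6436 N
  Ry@2 = +1630.7036 N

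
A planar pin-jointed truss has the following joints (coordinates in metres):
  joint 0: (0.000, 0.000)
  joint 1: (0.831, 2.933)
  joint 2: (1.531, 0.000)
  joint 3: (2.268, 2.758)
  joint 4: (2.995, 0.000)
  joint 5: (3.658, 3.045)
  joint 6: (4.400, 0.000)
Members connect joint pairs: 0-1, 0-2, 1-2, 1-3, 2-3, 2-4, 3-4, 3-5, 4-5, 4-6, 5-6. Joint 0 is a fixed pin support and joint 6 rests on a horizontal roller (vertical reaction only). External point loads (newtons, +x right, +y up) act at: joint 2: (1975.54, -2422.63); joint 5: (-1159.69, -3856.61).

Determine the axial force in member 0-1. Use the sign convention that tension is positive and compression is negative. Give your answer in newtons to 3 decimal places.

N=7 nodes, M=11 members, R=3 reactions → 2N=14, M+R=14
member 0 (0-1): L=3.0485, (cx,cy)=(0.2726,0.9621)
member 1 (0-2): L=1.5310, (cx,cy)=(1.0000,0.0000)
member 2 (1-2): L=3.0154, (cx,cy)=(0.2321,-0.9727)
member 3 (1-3): L=1.4476, (cx,cy)=(0.9927,-0.1209)
member 4 (2-3): L=2.8548, (cx,cy)=(0.2582,0.9661)
member 5 (2-4): L=1.4640, (cx,cy)=(1.0000,0.0000)
member 6 (3-4): L=2.8522, (cx,cy)=(0.2549,-0.9670)
member 7 (3-5): L=1.4193, (cx,cy)=(0.9793,0.2022)
member 8 (4-5): L=3.1163, (cx,cy)=(0.2127,0.9771)
member 9 (4-6): L=1.4050, (cx,cy)=(1.0000,0.0000)
member 10 (5-6): L=3.1341, (cx,cy)=(0.2368,-0.9716)
solve A·x = −loads:
  F[0-1] = -3151.9582 N (compression)
  F[0-2] = +1675.0660 N (tension)
  F[1-2] = +3321.8855 N (tension)
  F[1-3] = -1642.4156 N (compression)
  F[2-3] = -836.8759 N (compression)
  F[2-4] = +686.7316 N (tension)
  F[3-4] = +224.3218 N (tension)
  F[3-5] = -1943.7525 N (compression)
  F[4-5] = -221.9947 N (compression)
  F[4-6] = +791.1382 N (tension)
  F[5-6] = -3341.6539 N (compression)
  Rx@0 = -815.8500 N
  Ry@0 = +3032.5878 N
  Ry@6 = +3246.6522 N

-3151.958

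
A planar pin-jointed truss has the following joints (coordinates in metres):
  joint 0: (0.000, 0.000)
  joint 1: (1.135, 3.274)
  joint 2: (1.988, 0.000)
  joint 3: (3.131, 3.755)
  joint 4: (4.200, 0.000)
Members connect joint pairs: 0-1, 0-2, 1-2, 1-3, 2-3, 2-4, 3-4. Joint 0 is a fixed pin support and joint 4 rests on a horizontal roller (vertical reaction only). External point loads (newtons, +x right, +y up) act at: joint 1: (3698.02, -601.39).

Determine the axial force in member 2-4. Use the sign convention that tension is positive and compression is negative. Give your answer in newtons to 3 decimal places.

N=5 nodes, M=7 members, R=3 reactions → 2N=10, M+R=10
member 0 (0-1): L=3.4652, (cx,cy)=(0.3275,0.9448)
member 1 (0-2): L=1.9880, (cx,cy)=(1.0000,0.0000)
member 2 (1-2): L=3.3833, (cx,cy)=(0.2521,-0.9677)
member 3 (1-3): L=2.0531, (cx,cy)=(0.9722,0.2343)
member 4 (2-3): L=3.9251, (cx,cy)=(0.2912,0.9567)
member 5 (2-4): L=2.2120, (cx,cy)=(1.0000,0.0000)
member 6 (3-4): L=3.9042, (cx,cy)=(0.2738,-0.9618)
solve A·x = −loads:
  F[0-1] = +2586.5078 N (tension)
  F[0-2] = +2850.8180 N (tension)
  F[1-2] = -3628.9566 N (compression)
  F[1-3] = -1991.2989 N (compression)
  F[2-3] = +3670.8131 N (tension)
  F[2-4] = +866.9328 N (tension)
  F[3-4] = -3166.2115 N (compression)
  Rx@0 = -3698.0200 N
  Ry@0 = -2443.8231 N
  Ry@4 = +3045.2131 N

866.933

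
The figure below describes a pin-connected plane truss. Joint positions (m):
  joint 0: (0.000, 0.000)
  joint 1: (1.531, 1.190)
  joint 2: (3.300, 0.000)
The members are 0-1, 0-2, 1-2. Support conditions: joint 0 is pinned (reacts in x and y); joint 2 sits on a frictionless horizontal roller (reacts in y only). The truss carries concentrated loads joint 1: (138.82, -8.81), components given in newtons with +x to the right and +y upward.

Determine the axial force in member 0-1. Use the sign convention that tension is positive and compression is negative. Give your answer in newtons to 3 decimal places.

73.875

N=3 nodes, M=3 members, R=3 reactions → 2N=6, M+R=6
member 0 (0-1): L=1.9391, (cx,cy)=(0.7895,0.6137)
member 1 (0-2): L=3.3000, (cx,cy)=(1.0000,0.0000)
member 2 (1-2): L=2.1320, (cx,cy)=(0.8297,-0.5582)
solve A·x = −loads:
  F[0-1] = +73.8754 N (tension)
  F[0-2] = +80.4919 N (tension)
  F[1-2] = -97.0093 N (compression)
  Rx@0 = -138.8200 N
  Ry@0 = -45.3366 N
  Ry@2 = +54.1466 N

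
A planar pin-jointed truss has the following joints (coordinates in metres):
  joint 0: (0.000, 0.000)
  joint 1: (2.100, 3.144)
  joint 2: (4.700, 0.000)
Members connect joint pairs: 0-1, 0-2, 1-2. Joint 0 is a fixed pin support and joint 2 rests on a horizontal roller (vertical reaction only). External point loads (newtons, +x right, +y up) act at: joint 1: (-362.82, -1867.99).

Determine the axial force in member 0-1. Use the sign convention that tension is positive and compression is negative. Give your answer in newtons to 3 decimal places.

-1534.534

N=3 nodes, M=3 members, R=3 reactions → 2N=6, M+R=6
member 0 (0-1): L=3.7808, (cx,cy)=(0.5554,0.8316)
member 1 (0-2): L=4.7000, (cx,cy)=(1.0000,0.0000)
member 2 (1-2): L=4.0798, (cx,cy)=(0.6373,-0.7706)
solve A·x = −loads:
  F[0-1] = -1534.5339 N (compression)
  F[0-2] = +489.5099 N (tension)
  F[1-2] = -768.1156 N (compression)
  Rx@0 = +362.8200 N
  Ry@0 = +1276.0596 N
  Ry@2 = +591.9304 N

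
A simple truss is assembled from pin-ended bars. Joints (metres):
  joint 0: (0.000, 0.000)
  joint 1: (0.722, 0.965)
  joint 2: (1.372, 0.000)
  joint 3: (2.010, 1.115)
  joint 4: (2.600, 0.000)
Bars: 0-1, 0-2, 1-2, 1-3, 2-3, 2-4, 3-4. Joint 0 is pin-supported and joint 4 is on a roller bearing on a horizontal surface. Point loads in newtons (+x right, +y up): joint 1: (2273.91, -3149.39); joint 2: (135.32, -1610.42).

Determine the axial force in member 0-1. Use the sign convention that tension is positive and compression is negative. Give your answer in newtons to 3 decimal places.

N=5 nodes, M=7 members, R=3 reactions → 2N=10, M+R=10
member 0 (0-1): L=1.2052, (cx,cy)=(0.5991,0.8007)
member 1 (0-2): L=1.3720, (cx,cy)=(1.0000,0.0000)
member 2 (1-2): L=1.1635, (cx,cy)=(0.5587,-0.8294)
member 3 (1-3): L=1.2967, (cx,cy)=(0.9933,0.1157)
member 4 (2-3): L=1.2846, (cx,cy)=(0.4966,0.8680)
member 5 (2-4): L=1.2280, (cx,cy)=(1.0000,0.0000)
member 6 (3-4): L=1.2615, (cx,cy)=(0.4677,-0.8839)
solve A·x = −loads:
  F[0-1] = -2736.9573 N (compression)
  F[0-2] = +4048.8598 N (tension)
  F[1-2] = -1580.4967 N (compression)
  F[1-3] = -3051.0608 N (compression)
  F[2-3] = +3365.7000 N (tension)
  F[2-4] = +1359.0309 N (tension)
  F[3-4] = -2905.7401 N (compression)
  Rx@0 = -2409.2300 N
  Ry@0 = +2191.4719 N
  Ry@4 = +2568.3381 N

-2736.957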